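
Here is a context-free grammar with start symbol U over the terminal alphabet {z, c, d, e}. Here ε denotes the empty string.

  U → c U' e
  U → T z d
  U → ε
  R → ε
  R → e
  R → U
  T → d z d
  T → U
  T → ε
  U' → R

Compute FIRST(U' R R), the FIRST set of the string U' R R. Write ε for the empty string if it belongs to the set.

{ε, c, d, e, z}

FIRST(U) = {ε, c, d, z}  (via T z d)
FIRST(R) = {ε, c, d, e, z}  (via U)
FIRST(T) = {ε, c, d, z}  (via U)
FIRST(U') = {ε, c, d, e, z}  (via R)
FIRST(U' R R): take FIRST of each symbol in turn, carrying on past any symbol whose FIRST contains ε; result {ε, c, d, e, z}.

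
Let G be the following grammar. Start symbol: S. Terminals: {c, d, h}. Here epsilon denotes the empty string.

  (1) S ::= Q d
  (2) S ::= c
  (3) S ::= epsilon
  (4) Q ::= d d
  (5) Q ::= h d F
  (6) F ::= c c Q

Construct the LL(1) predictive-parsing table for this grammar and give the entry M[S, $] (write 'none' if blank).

S ::= epsilon

FIRST(Q) = {d, h}
FIRST(F) = {c}
FIRST(S) = {epsilon, c, d, h}  (via Q d)
FOLLOW(S) includes $ since S is the start symbol.
FOLLOW(S): S appears on no right-hand side. Thus FOLLOW(S) = {$}.
For S ::= Q d: FIRST(Q d) = {d, h}, so it goes in M[S, t] for t ∈ {d, h}.
For S ::= c: FIRST(c) = {c}, so it goes in M[S, t] for t ∈ {c}.
For S ::= epsilon: FIRST(epsilon) = {epsilon}, so it goes in M[S, t] for t ∈ {}; since epsilon ∈ FIRST, also for every t ∈ FOLLOW(S) = {$}.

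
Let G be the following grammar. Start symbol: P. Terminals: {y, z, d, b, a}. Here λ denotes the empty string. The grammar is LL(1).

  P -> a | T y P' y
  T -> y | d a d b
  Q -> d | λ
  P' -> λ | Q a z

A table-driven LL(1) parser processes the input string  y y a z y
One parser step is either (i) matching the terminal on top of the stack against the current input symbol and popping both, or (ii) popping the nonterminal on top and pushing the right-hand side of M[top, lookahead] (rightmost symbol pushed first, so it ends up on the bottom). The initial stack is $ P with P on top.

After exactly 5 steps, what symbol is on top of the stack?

Q

step 1: stack=$ P  input=y y a z y $  — expand P -> T y P' y
step 2: stack=$ y P' y T  input=y y a z y $  — expand T -> y
step 3: stack=$ y P' y y  input=y y a z y $  — match y
step 4: stack=$ y P' y  input=y a z y $  — match y
step 5: stack=$ y P'  input=a z y $  — expand P' -> Q a z
Stack after step 5: $ y z a Q (top = Q).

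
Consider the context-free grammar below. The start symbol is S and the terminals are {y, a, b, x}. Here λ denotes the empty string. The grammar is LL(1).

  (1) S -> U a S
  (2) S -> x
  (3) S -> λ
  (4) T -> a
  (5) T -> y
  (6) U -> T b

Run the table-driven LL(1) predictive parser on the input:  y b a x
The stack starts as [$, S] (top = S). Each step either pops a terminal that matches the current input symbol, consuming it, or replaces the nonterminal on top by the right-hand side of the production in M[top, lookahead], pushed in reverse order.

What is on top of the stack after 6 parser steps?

step 1: stack=$ S  input=y b a x $  — expand S -> U a S
step 2: stack=$ S a U  input=y b a x $  — expand U -> T b
step 3: stack=$ S a b T  input=y b a x $  — expand T -> y
step 4: stack=$ S a b y  input=y b a x $  — match y
step 5: stack=$ S a b  input=b a x $  — match b
step 6: stack=$ S a  input=a x $  — match a
Stack after step 6: $ S (top = S).

S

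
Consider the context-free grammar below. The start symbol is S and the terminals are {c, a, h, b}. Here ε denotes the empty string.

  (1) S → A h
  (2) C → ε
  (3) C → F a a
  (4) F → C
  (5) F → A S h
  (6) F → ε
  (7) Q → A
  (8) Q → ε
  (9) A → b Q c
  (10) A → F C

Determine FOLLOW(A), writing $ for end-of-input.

{a, b, c, h}

FIRST(S): from S→A h we get {a, b, h}. So FIRST(S) = {a, b, h}.
FIRST(C): from C→ε we get {ε}; from C→F a a we get {a, b, h}. So FIRST(C) = {ε, a, b, h}.
FIRST(F): from F→C we get {ε, a, b, h}; from F→A S h we get {a, b, h}; from F→ε we get {ε}. So FIRST(F) = {ε, a, b, h}.
FIRST(A): from A→b Q c we get {b}; from A→F C we get {ε, a, b, h}. So FIRST(A) = {ε, a, b, h}.
FIRST(Q): from Q→A we get {ε, a, b, h}; from Q→ε we get {ε}. So FIRST(Q) = {ε, a, b, h}.
FOLLOW(S) includes $ since S is the start symbol.
FOLLOW(S): in F→A S h, S is followed by h with FIRST {h}. Thus FOLLOW(S) = {$, h}.
FOLLOW(Q): in A→b Q c, Q is followed by c with FIRST {c}. Thus FOLLOW(Q) = {c}.
FOLLOW(A): in S→A h, A is followed by h with FIRST {h}; in F→A S h, A is followed by S h with FIRST {a, b, h}; in Q→A, the suffix after A is empty, so FOLLOW(A) ⊇ FOLLOW(Q) = {c}. Thus FOLLOW(A) = {a, b, c, h}.
FOLLOW(F): in C→F a a, F is followed by a a with FIRST {a}; in A→F C, F is followed by C with FIRST {ε, a, b, h}; in A→F C, the suffix after F is nullable, so FOLLOW(F) ⊇ FOLLOW(A) = {a, b, c, h}. Thus FOLLOW(F) = {a, b, c, h}.
FOLLOW(C): in F→C, the suffix after C is empty, so FOLLOW(C) ⊇ FOLLOW(F) = {a, b, c, h}; in A→F C, the suffix after C is empty, so FOLLOW(C) ⊇ FOLLOW(A) = {a, b, c, h}. Thus FOLLOW(C) = {a, b, c, h}.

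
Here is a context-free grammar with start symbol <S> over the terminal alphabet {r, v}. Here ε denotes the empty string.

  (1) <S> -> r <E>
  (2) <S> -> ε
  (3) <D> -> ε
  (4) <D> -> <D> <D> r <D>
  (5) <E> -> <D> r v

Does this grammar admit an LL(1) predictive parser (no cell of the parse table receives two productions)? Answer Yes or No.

No

FIRST(<S>) = {ε, r}
FIRST(<D>) = {ε, r}
FIRST(<E>) = {r}
FOLLOW(<S>) = {$}
FOLLOW(<D>) = {r}
FOLLOW(<E>) = {$}
Cell M[<D>, r] receives both <D> -> ε and <D> -> <D> <D> r <D> — the grammar is not LL(1).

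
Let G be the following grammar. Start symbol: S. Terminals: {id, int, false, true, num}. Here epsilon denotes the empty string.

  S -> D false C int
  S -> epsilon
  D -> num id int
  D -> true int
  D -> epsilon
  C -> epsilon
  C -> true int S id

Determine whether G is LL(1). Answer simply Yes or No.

FIRST(S) = {epsilon, false, num, true}
FIRST(D) = {epsilon, num, true}
FIRST(C) = {epsilon, true}
FOLLOW(S) = {$, id}
FOLLOW(D) = {false}
FOLLOW(C) = {int}
Each cell of M receives at most one production.

Yes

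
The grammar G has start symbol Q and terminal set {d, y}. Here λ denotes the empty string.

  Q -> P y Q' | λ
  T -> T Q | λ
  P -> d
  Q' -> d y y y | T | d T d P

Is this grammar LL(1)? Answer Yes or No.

No

FIRST(Q) = {λ, d}
FIRST(T) = {λ, d}
FIRST(P) = {d}
FIRST(Q') = {λ, d}
FOLLOW(Q) = {$, d}
FOLLOW(T) = {$, d}
FOLLOW(P) = {$, d, y}
FOLLOW(Q') = {$, d}
Cell M[Q, d] receives both Q -> P y Q' and Q -> λ — the grammar is not LL(1).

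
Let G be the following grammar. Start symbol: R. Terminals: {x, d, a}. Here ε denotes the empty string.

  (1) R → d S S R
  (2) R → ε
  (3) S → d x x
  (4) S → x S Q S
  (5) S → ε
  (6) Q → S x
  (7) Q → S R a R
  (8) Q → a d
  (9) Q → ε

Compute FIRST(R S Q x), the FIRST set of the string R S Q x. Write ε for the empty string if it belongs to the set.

{a, d, x}

FIRST(R): from R→d S S R we get {d}; from R→ε we get {ε}. So FIRST(R) = {ε, d}.
FIRST(S): from S→d x x we get {d}; from S→x S Q S we get {x}; from S→ε we get {ε}. So FIRST(S) = {ε, d, x}.
FIRST(Q): from Q→S x we get {d, x}; from Q→S R a R we get {a, d, x}; from Q→a d we get {a}; from Q→ε we get {ε}. So FIRST(Q) = {ε, a, d, x}.
FIRST(R S Q x): take FIRST of each symbol in turn, carrying on past any symbol whose FIRST contains ε; result {a, d, x}.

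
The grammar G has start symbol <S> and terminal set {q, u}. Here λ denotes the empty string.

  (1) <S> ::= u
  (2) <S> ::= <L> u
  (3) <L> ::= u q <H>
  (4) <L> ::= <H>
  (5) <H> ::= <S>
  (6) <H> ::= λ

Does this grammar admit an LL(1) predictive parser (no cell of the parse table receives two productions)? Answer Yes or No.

FIRST(<S>) = {u}
FIRST(<L>) = {λ, u}
FIRST(<H>) = {λ, u}
FOLLOW(<S>) = {$, u}
FOLLOW(<L>) = {u}
FOLLOW(<H>) = {u}
Cell M[<H>, u] receives both <H> ::= <S> and <H> ::= λ — the grammar is not LL(1).

No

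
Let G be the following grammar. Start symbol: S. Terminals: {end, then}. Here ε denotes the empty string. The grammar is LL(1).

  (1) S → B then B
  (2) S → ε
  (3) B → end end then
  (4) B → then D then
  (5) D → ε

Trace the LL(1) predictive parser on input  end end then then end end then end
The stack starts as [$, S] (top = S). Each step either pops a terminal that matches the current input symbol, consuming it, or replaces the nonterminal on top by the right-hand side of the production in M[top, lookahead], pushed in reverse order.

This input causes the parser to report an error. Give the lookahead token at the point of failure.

step 1: stack=$ S  input=end end then then end end then end $  — expand S → B then B
step 2: stack=$ B then B  input=end end then then end end then end $  — expand B → end end then
step 3: stack=$ B then then end end  input=end end then then end end then end $  — match end
step 4: stack=$ B then then end  input=end then then end end then end $  — match end
step 5: stack=$ B then then  input=then then end end then end $  — match then
step 6: stack=$ B then  input=then end end then end $  — match then
step 7: stack=$ B  input=end end then end $  — expand B → end end then
step 8: stack=$ then end end  input=end end then end $  — match end
step 9: stack=$ then end  input=end then end $  — match end
step 10: stack=$ then  input=then end $  — match then
step 11: stack=$  input=end $  — error: stack empty but input remains

end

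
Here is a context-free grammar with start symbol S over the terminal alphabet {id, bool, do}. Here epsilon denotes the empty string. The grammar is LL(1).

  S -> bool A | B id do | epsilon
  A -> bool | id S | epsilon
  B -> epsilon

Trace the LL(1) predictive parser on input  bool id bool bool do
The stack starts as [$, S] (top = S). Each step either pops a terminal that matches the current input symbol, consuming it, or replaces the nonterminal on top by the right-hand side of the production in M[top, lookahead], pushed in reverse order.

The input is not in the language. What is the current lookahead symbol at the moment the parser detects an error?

step 1: stack=$ S  input=bool id bool bool do $  — expand S -> bool A
step 2: stack=$ A bool  input=bool id bool bool do $  — match bool
step 3: stack=$ A  input=id bool bool do $  — expand A -> id S
step 4: stack=$ S id  input=id bool bool do $  — match id
step 5: stack=$ S  input=bool bool do $  — expand S -> bool A
step 6: stack=$ A bool  input=bool bool do $  — match bool
step 7: stack=$ A  input=bool do $  — expand A -> bool
step 8: stack=$ bool  input=bool do $  — match bool
step 9: stack=$  input=do $  — error: stack empty but input remains

do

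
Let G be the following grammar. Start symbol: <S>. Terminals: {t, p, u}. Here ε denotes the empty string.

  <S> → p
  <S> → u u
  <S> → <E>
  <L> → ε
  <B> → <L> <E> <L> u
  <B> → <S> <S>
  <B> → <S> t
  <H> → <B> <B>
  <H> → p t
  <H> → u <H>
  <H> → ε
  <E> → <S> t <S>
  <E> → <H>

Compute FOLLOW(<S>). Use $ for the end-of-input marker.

{$, p, t, u}

FIRST(<L>) = {ε}
FIRST(<S>) = {ε, p, t, u}  (via <E>)
FIRST(<B>) = {ε, p, t, u}  (via <L> <E> <L> u, <S> <S>, <S> t)
FIRST(<H>) = {ε, p, t, u}  (via <B> <B>)
FIRST(<E>) = {ε, p, t, u}  (via <S> t <S>, <H>)
FOLLOW(<S>) includes $ since <S> is the start symbol.
FOLLOW(<L>): in <B>→<L> <E> <L> u (occurrence 1), <L> is followed by <E> <L> u with FIRST {p, t, u}; in <B>→<L> <E> <L> u (occurrence 2), <L> is followed by u with FIRST {u}. Thus FOLLOW(<L>) = {p, t, u}.
FOLLOW(<S>): in <B>→<S> <S> (occurrence 1), <S> is followed by <S> with FIRST {ε, p, t, u}; in <B>→<S> <S> (occurrence 1), the suffix after <S> is nullable, so FOLLOW(<S>) ⊇ FOLLOW(<B>) = {$, p, t, u}; in <B>→<S> <S> (occurrence 2), the suffix after <S> is empty, so FOLLOW(<S>) ⊇ FOLLOW(<B>) = {$, p, t, u}; in <B>→<S> t, <S> is followed by t with FIRST {t}; in <E>→<S> t <S> (occurrence 1), <S> is followed by t <S> with FIRST {t}; in <E>→<S> t <S> (occurrence 2), the suffix after <S> is empty, so FOLLOW(<S>) ⊇ FOLLOW(<E>) = {$, p, t, u}. Thus FOLLOW(<S>) = {$, p, t, u}.
FOLLOW(<E>): in <S>→<E>, the suffix after <E> is empty, so FOLLOW(<E>) ⊇ FOLLOW(<S>) = {$, p, t, u}; in <B>→<L> <E> <L> u, <E> is followed by <L> u with FIRST {u}. Thus FOLLOW(<E>) = {$, p, t, u}.
FOLLOW(<H>): in <H>→u <H>, the suffix after <H> is empty (adds nothing new); in <E>→<H>, the suffix after <H> is empty, so FOLLOW(<H>) ⊇ FOLLOW(<E>) = {$, p, t, u}. Thus FOLLOW(<H>) = {$, p, t, u}.
FOLLOW(<B>): in <H>→<B> <B> (occurrence 1), <B> is followed by <B> with FIRST {ε, p, t, u}; in <H>→<B> <B> (occurrence 1), the suffix after <B> is nullable, so FOLLOW(<B>) ⊇ FOLLOW(<H>) = {$, p, t, u}; in <H>→<B> <B> (occurrence 2), the suffix after <B> is empty, so FOLLOW(<B>) ⊇ FOLLOW(<H>) = {$, p, t, u}. Thus FOLLOW(<B>) = {$, p, t, u}.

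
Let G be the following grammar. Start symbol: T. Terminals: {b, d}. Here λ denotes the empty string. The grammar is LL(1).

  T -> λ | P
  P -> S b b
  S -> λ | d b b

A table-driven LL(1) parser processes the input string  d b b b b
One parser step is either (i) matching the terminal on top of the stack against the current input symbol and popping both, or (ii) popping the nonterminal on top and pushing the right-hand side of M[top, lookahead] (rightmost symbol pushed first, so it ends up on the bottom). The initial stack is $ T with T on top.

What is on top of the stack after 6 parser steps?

b

step 1: stack=$ T  input=d b b b b $  — expand T -> P
step 2: stack=$ P  input=d b b b b $  — expand P -> S b b
step 3: stack=$ b b S  input=d b b b b $  — expand S -> d b b
step 4: stack=$ b b b b d  input=d b b b b $  — match d
step 5: stack=$ b b b b  input=b b b b $  — match b
step 6: stack=$ b b b  input=b b b $  — match b
Stack after step 6: $ b b (top = b).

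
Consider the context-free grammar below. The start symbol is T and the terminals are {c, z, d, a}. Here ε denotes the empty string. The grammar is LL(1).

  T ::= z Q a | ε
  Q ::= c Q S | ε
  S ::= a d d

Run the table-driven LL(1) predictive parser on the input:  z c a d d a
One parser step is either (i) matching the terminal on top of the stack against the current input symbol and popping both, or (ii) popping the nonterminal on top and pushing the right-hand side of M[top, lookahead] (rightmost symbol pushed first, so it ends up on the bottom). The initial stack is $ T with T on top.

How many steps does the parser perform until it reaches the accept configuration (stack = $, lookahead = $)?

      Stack      Input          Action
   1  $ T        z c a d d a $  expand T ::= z Q a
   2  $ a Q z    z c a d d a $  match z
   3  $ a Q      c a d d a $    expand Q ::= c Q S
   4  $ a S Q c  c a d d a $    match c
   5  $ a S Q    a d d a $      expand Q ::= ε
   6  $ a S      a d d a $      expand S ::= a d d
   7  $ a d d a  a d d a $      match a
   8  $ a d d    d d a $        match d
   9  $ a d      d a $          match d
  10  $ a        a $            match a
Accept reached after 10 steps.

10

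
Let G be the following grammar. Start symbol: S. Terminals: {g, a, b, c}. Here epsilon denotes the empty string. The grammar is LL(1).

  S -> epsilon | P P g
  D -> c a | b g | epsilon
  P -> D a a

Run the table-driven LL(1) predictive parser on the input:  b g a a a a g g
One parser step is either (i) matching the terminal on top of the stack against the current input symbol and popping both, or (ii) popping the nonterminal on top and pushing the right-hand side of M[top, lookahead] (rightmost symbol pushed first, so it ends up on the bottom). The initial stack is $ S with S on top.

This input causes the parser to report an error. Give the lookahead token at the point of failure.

g

step 1: stack=$ S  input=b g a a a a g g $  — expand S -> P P g
step 2: stack=$ g P P  input=b g a a a a g g $  — expand P -> D a a
step 3: stack=$ g P a a D  input=b g a a a a g g $  — expand D -> b g
step 4: stack=$ g P a a g b  input=b g a a a a g g $  — match b
step 5: stack=$ g P a a g  input=g a a a a g g $  — match g
step 6: stack=$ g P a a  input=a a a a g g $  — match a
step 7: stack=$ g P a  input=a a a g g $  — match a
step 8: stack=$ g P  input=a a g g $  — expand P -> D a a
step 9: stack=$ g a a D  input=a a g g $  — expand D -> epsilon
step 10: stack=$ g a a  input=a a g g $  — match a
step 11: stack=$ g a  input=a g g $  — match a
step 12: stack=$ g  input=g g $  — match g
step 13: stack=$  input=g $  — error: stack empty but input remains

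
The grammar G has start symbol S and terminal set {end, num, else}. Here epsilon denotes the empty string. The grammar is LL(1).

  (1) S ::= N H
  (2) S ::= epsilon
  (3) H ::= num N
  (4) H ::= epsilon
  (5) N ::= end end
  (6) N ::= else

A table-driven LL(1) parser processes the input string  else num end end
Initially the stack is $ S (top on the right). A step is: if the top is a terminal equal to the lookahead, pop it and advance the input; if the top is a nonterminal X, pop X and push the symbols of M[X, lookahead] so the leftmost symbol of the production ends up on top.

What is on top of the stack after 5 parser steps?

     Stack     Input               Action
  1  $ S       else num end end $  expand S ::= N H
  2  $ H N     else num end end $  expand N ::= else
  3  $ H else  else num end end $  match else
  4  $ H       num end end $       expand H ::= num N
  5  $ N num   num end end $       match num
Stack after step 5: $ N (top = N).

N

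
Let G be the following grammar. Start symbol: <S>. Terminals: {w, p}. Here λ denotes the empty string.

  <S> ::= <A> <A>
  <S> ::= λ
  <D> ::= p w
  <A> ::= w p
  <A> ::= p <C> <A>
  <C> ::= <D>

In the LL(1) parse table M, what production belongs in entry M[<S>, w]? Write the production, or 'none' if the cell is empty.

FIRST(<D>): from <D>::=p w we get {p}. So FIRST(<D>) = {p}.
FIRST(<A>): from <A>::=w p we get {w}; from <A>::=p <C> <A> we get {p}. So FIRST(<A>) = {p, w}.
FIRST(<S>): from <S>::=<A> <A> we get {p, w}; from <S>::=λ we get {λ}. So FIRST(<S>) = {λ, p, w}.
FIRST(<C>): from <C>::=<D> we get {p}. So FIRST(<C>) = {p}.
FOLLOW(<S>) includes $ since <S> is the start symbol.
FOLLOW(<S>): <S> appears on no right-hand side. Thus FOLLOW(<S>) = {$}.
For <S> ::= <A> <A>: FIRST(<A> <A>) = {p, w}, so it goes in M[<S>, t] for t ∈ {p, w}.
For <S> ::= λ: FIRST(λ) = {λ}, so it goes in M[<S>, t] for t ∈ {}; since λ ∈ FIRST, also for every t ∈ FOLLOW(<S>) = {$}.

<S> ::= <A> <A>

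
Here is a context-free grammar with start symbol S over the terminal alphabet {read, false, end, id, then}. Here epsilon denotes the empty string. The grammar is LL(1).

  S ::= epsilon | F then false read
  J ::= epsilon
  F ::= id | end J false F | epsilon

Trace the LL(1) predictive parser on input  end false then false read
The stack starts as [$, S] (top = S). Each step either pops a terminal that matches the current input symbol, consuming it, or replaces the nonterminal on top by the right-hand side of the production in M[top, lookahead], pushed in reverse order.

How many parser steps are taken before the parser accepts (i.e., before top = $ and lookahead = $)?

9

     Stack                            Input                        Action
  1  $ S                              end false then false read $  expand S ::= F then false read
  2  $ read false then F              end false then false read $  expand F ::= end J false F
  3  $ read false then F false J end  end false then false read $  match end
  4  $ read false then F false J      false then false read $      expand J ::= epsilon
  5  $ read false then F false        false then false read $      match false
  6  $ read false then F              then false read $            expand F ::= epsilon
  7  $ read false then                then false read $            match then
  8  $ read false                     false read $                 match false
  9  $ read                           read $                       match read
Accept reached after 9 steps.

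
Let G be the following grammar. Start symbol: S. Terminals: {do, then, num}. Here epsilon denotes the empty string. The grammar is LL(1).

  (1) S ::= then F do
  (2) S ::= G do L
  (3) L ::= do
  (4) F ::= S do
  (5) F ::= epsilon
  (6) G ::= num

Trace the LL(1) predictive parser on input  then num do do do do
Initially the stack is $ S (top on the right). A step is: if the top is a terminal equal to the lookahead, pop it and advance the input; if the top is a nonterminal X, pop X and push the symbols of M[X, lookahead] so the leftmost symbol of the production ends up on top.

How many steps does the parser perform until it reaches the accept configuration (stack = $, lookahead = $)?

      Stack             Input                   Action
   1  $ S               then num do do do do $  expand S ::= then F do
   2  $ do F then       then num do do do do $  match then
   3  $ do F            num do do do do $       expand F ::= S do
   4  $ do do S         num do do do do $       expand S ::= G do L
   5  $ do do L do G    num do do do do $       expand G ::= num
   6  $ do do L do num  num do do do do $       match num
   7  $ do do L do      do do do do $           match do
   8  $ do do L         do do do $              expand L ::= do
   9  $ do do do        do do do $              match do
  10  $ do do           do do $                 match do
  11  $ do              do $                    match do
Accept reached after 11 steps.

11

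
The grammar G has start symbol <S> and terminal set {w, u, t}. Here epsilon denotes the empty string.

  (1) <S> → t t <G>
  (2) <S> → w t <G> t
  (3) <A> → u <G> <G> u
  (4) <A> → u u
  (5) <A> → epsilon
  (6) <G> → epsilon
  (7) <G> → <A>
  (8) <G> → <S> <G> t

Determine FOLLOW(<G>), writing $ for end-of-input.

{$, t, u, w}

FIRST(<S>) = {t, w}
FIRST(<A>) = {epsilon, u}
FIRST(<G>) = {epsilon, t, u, w}  (via <A>, <S> <G> t)
FOLLOW(<S>) includes $ since <S> is the start symbol.
FOLLOW(<S>): in <G>→<S> <G> t, <S> is followed by <G> t with FIRST {t, u, w}. Thus FOLLOW(<S>) = {$, t, u, w}.
FOLLOW(<G>): in <S>→t t <G>, the suffix after <G> is empty, so FOLLOW(<G>) ⊇ FOLLOW(<S>) = {$, t, u, w}; in <S>→w t <G> t, <G> is followed by t with FIRST {t}; in <A>→u <G> <G> u (occurrence 1), <G> is followed by <G> u with FIRST {t, u, w}; in <A>→u <G> <G> u (occurrence 2), <G> is followed by u with FIRST {u}; in <G>→<S> <G> t, <G> is followed by t with FIRST {t}. Thus FOLLOW(<G>) = {$, t, u, w}.
FOLLOW(<A>): in <G>→<A>, the suffix after <A> is empty, so FOLLOW(<A>) ⊇ FOLLOW(<G>) = {$, t, u, w}. Thus FOLLOW(<A>) = {$, t, u, w}.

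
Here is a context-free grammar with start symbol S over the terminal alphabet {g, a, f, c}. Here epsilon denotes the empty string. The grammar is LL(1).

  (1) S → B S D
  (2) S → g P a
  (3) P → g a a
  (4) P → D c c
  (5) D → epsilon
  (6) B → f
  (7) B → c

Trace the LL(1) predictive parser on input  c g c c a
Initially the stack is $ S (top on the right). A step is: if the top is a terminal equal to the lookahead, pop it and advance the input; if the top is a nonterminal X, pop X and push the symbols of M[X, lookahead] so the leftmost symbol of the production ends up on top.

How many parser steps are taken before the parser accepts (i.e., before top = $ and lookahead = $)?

step 1: stack=$ S  input=c g c c a $  — expand S → B S D
step 2: stack=$ D S B  input=c g c c a $  — expand B → c
step 3: stack=$ D S c  input=c g c c a $  — match c
step 4: stack=$ D S  input=g c c a $  — expand S → g P a
step 5: stack=$ D a P g  input=g c c a $  — match g
step 6: stack=$ D a P  input=c c a $  — expand P → D c c
step 7: stack=$ D a c c D  input=c c a $  — expand D → epsilon
step 8: stack=$ D a c c  input=c c a $  — match c
step 9: stack=$ D a c  input=c a $  — match c
step 10: stack=$ D a  input=a $  — match a
step 11: stack=$ D  input=$  — expand D → epsilon
Accept reached after 11 steps.

11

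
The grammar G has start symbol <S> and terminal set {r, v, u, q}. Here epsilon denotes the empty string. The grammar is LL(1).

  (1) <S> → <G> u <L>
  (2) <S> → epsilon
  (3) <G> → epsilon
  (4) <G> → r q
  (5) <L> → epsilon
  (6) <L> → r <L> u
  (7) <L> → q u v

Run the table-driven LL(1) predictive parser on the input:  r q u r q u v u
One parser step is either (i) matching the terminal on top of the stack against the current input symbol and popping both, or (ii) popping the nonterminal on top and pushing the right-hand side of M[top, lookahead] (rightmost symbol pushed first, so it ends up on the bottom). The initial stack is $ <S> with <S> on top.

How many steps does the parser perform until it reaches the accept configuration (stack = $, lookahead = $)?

12

      Stack        Input              Action
   1  $ <S>        r q u r q u v u $  expand <S> → <G> u <L>
   2  $ <L> u <G>  r q u r q u v u $  expand <G> → r q
   3  $ <L> u q r  r q u r q u v u $  match r
   4  $ <L> u q    q u r q u v u $    match q
   5  $ <L> u      u r q u v u $      match u
   6  $ <L>        r q u v u $        expand <L> → r <L> u
   7  $ u <L> r    r q u v u $        match r
   8  $ u <L>      q u v u $          expand <L> → q u v
   9  $ u v u q    q u v u $          match q
  10  $ u v u      u v u $            match u
  11  $ u v        v u $              match v
  12  $ u          u $                match u
Accept reached after 12 steps.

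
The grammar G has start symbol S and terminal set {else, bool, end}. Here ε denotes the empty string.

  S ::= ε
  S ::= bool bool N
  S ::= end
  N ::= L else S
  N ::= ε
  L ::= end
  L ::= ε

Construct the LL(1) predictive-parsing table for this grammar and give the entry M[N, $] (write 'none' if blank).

N ::= ε

FIRST(S) = {ε, bool, end}
FIRST(L) = {ε, end}
FIRST(N) = {ε, else, end}  (via L else S)
FOLLOW(S) includes $ since S is the start symbol.
FOLLOW(S): in N::=L else S, the suffix after S is empty, so FOLLOW(S) ⊇ FOLLOW(N) = {$}. Thus FOLLOW(S) = {$}.
FOLLOW(N): in S::=bool bool N, the suffix after N is empty, so FOLLOW(N) ⊇ FOLLOW(S) = {$}. Thus FOLLOW(N) = {$}.
For N ::= L else S: FIRST(L else S) = {else, end}, so it goes in M[N, t] for t ∈ {else, end}.
For N ::= ε: FIRST(ε) = {ε}, so it goes in M[N, t] for t ∈ {}; since ε ∈ FIRST, also for every t ∈ FOLLOW(N) = {$}.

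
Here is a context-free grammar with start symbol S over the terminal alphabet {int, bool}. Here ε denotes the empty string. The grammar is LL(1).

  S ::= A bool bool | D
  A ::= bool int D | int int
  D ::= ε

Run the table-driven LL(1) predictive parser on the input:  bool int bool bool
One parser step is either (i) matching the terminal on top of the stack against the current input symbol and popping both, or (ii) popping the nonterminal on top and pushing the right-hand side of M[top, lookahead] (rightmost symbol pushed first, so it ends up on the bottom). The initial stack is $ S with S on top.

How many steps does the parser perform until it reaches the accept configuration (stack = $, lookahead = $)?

7

     Stack                   Input                 Action
  1  $ S                     bool int bool bool $  expand S ::= A bool bool
  2  $ bool bool A           bool int bool bool $  expand A ::= bool int D
  3  $ bool bool D int bool  bool int bool bool $  match bool
  4  $ bool bool D int       int bool bool $       match int
  5  $ bool bool D           bool bool $           expand D ::= ε
  6  $ bool bool             bool bool $           match bool
  7  $ bool                  bool $                match bool
Accept reached after 7 steps.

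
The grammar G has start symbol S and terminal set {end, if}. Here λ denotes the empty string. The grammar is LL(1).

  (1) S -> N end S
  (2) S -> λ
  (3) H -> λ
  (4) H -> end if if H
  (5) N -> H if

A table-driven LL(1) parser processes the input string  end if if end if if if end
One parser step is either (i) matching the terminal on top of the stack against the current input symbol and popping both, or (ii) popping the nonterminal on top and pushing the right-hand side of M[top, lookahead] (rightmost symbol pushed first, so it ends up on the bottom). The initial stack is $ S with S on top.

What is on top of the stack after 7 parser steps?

end

     Stack                   Input                         Action
  1  $ S                     end if if end if if if end $  expand S -> N end S
  2  $ S end N               end if if end if if if end $  expand N -> H if
  3  $ S end if H            end if if end if if if end $  expand H -> end if if H
  4  $ S end if H if if end  end if if end if if if end $  match end
  5  $ S end if H if if      if if end if if if end $      match if
  6  $ S end if H if         if end if if if end $         match if
  7  $ S end if H            end if if if end $            expand H -> end if if H
Stack after step 7: $ S end if H if if end (top = end).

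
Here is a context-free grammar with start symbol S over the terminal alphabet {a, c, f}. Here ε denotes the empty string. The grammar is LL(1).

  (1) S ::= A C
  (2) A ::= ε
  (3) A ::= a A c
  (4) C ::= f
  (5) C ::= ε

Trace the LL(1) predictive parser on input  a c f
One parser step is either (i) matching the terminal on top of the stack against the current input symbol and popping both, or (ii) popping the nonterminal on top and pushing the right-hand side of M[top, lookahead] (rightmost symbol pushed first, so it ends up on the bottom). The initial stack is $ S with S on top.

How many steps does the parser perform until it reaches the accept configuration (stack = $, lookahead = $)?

7

     Stack      Input    Action
  1  $ S        a c f $  expand S ::= A C
  2  $ C A      a c f $  expand A ::= a A c
  3  $ C c A a  a c f $  match a
  4  $ C c A    c f $    expand A ::= ε
  5  $ C c      c f $    match c
  6  $ C        f $      expand C ::= f
  7  $ f        f $      match f
Accept reached after 7 steps.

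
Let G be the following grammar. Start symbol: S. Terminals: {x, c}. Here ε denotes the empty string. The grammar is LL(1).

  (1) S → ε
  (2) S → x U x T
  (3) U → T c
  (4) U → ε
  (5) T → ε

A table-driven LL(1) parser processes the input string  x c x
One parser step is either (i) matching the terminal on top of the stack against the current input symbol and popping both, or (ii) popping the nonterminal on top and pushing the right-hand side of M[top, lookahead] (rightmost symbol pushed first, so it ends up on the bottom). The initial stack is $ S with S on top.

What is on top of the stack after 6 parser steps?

T

step 1: stack=$ S  input=x c x $  — expand S → x U x T
step 2: stack=$ T x U x  input=x c x $  — match x
step 3: stack=$ T x U  input=c x $  — expand U → T c
step 4: stack=$ T x c T  input=c x $  — expand T → ε
step 5: stack=$ T x c  input=c x $  — match c
step 6: stack=$ T x  input=x $  — match x
Stack after step 6: $ T (top = T).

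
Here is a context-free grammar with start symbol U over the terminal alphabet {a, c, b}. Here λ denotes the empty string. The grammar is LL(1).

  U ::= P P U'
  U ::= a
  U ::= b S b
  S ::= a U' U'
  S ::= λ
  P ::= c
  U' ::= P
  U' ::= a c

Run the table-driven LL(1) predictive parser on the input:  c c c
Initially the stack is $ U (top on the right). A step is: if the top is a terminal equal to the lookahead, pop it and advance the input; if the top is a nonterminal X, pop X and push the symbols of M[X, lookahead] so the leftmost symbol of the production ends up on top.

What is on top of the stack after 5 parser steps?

step 1: stack=$ U  input=c c c $  — expand U ::= P P U'
step 2: stack=$ U' P P  input=c c c $  — expand P ::= c
step 3: stack=$ U' P c  input=c c c $  — match c
step 4: stack=$ U' P  input=c c $  — expand P ::= c
step 5: stack=$ U' c  input=c c $  — match c
Stack after step 5: $ U' (top = U').

U'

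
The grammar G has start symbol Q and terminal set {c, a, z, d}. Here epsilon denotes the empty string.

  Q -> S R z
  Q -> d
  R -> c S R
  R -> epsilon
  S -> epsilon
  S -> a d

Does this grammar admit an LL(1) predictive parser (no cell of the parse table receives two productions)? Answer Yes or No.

FIRST(Q) = {a, c, d, z}
FIRST(R) = {epsilon, c}
FIRST(S) = {epsilon, a}
FOLLOW(Q) = {$}
FOLLOW(R) = {z}
FOLLOW(S) = {c, z}
Each cell of M receives at most one production.

Yes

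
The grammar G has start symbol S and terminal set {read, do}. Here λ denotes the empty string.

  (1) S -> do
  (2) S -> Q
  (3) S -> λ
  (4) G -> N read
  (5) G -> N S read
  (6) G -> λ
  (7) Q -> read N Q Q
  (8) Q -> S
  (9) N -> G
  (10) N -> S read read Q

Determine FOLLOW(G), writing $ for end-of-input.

FIRST(S) = {λ, do, read}  (via Q)
FIRST(Q) = {λ, do, read}  (via S)
FIRST(G) = {λ, do, read}  (via N read, N S read)
FIRST(N) = {λ, do, read}  (via G, S read read Q)
FOLLOW(S) includes $ since S is the start symbol.
FOLLOW(S): in G->N S read, S is followed by read with FIRST {read}; in Q->S, the suffix after S is empty, so FOLLOW(S) ⊇ FOLLOW(Q) = {$, do, read}; in N->S read read Q, S is followed by read read Q with FIRST {read}. Thus FOLLOW(S) = {$, do, read}.
FOLLOW(G): in N->G, the suffix after G is empty, so FOLLOW(G) ⊇ FOLLOW(N) = {$, do, read}. Thus FOLLOW(G) = {$, do, read}.
FOLLOW(Q): in S->Q, the suffix after Q is empty, so FOLLOW(Q) ⊇ FOLLOW(S) = {$, do, read}; in Q->read N Q Q (occurrence 1), Q is followed by Q with FIRST {λ, do, read}; in Q->read N Q Q (occurrence 1), the suffix after Q is nullable (adds nothing new); in Q->read N Q Q (occurrence 2), the suffix after Q is empty (adds nothing new); in N->S read read Q, the suffix after Q is empty, so FOLLOW(Q) ⊇ FOLLOW(N) = {$, do, read}. Thus FOLLOW(Q) = {$, do, read}.
FOLLOW(N): in G->N read, N is followed by read with FIRST {read}; in G->N S read, N is followed by S read with FIRST {do, read}; in Q->read N Q Q, N is followed by Q Q with FIRST {λ, do, read}; in Q->read N Q Q, the suffix after N is nullable, so FOLLOW(N) ⊇ FOLLOW(Q) = {$, do, read}. Thus FOLLOW(N) = {$, do, read}.

{$, do, read}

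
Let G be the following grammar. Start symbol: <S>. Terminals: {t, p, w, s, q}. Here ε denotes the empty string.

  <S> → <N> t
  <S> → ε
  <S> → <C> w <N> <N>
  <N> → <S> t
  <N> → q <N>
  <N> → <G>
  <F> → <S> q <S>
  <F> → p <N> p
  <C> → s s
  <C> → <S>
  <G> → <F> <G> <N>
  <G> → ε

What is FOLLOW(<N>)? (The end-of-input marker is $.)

FIRST(<S>) = {ε, p, q, s, t, w}  (via <N> t, <C> w <N> <N>)
FIRST(<F>) = {p, q, s, t, w}  (via <S> q <S>)
FIRST(<C>) = {ε, p, q, s, t, w}  (via <S>)
FIRST(<G>) = {ε, p, q, s, t, w}  (via <F> <G> <N>)
FIRST(<N>) = {ε, p, q, s, t, w}  (via <S> t, <G>)
FOLLOW(<S>) includes $ since <S> is the start symbol.
FOLLOW(<C>): in <S>→<C> w <N> <N>, <C> is followed by w <N> <N> with FIRST {w}. Thus FOLLOW(<C>) = {w}.
FOLLOW(<S>): in <N>→<S> t, <S> is followed by t with FIRST {t}; in <F>→<S> q <S> (occurrence 1), <S> is followed by q <S> with FIRST {q}; in <F>→<S> q <S> (occurrence 2), the suffix after <S> is empty, so FOLLOW(<S>) ⊇ FOLLOW(<F>) = {$, p, q, s, t, w}; in <C>→<S>, the suffix after <S> is empty, so FOLLOW(<S>) ⊇ FOLLOW(<C>) = {w}. Thus FOLLOW(<S>) = {$, p, q, s, t, w}.
FOLLOW(<N>): in <S>→<N> t, <N> is followed by t with FIRST {t}; in <S>→<C> w <N> <N> (occurrence 1), <N> is followed by <N> with FIRST {ε, p, q, s, t, w}; in <S>→<C> w <N> <N> (occurrence 1), the suffix after <N> is nullable, so FOLLOW(<N>) ⊇ FOLLOW(<S>) = {$, p, q, s, t, w}; in <S>→<C> w <N> <N> (occurrence 2), the suffix after <N> is empty, so FOLLOW(<N>) ⊇ FOLLOW(<S>) = {$, p, q, s, t, w}; in <N>→q <N>, the suffix after <N> is empty (adds nothing new); in <F>→p <N> p, <N> is followed by p with FIRST {p}; in <G>→<F> <G> <N>, the suffix after <N> is empty, so FOLLOW(<N>) ⊇ FOLLOW(<G>) = {$, p, q, s, t, w}. Thus FOLLOW(<N>) = {$, p, q, s, t, w}.
FOLLOW(<G>): in <N>→<G>, the suffix after <G> is empty, so FOLLOW(<G>) ⊇ FOLLOW(<N>) = {$, p, q, s, t, w}; in <G>→<F> <G> <N>, <G> is followed by <N> with FIRST {ε, p, q, s, t, w}; in <G>→<F> <G> <N>, the suffix after <G> is nullable (adds nothing new). Thus FOLLOW(<G>) = {$, p, q, s, t, w}.
FOLLOW(<F>): in <G>→<F> <G> <N>, <F> is followed by <G> <N> with FIRST {ε, p, q, s, t, w}; in <G>→<F> <G> <N>, the suffix after <F> is nullable, so FOLLOW(<F>) ⊇ FOLLOW(<G>) = {$, p, q, s, t, w}. Thus FOLLOW(<F>) = {$, p, q, s, t, w}.

{$, p, q, s, t, w}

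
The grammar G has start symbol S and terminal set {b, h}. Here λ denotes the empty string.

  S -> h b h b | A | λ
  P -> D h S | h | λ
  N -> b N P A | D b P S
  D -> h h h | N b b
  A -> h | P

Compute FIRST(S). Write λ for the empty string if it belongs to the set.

FIRST(S) = {λ, b, h}  (via A)
FIRST(P) = {λ, b, h}  (via D h S)
FIRST(A) = {λ, b, h}  (via P)
FIRST(N) = {b, h}  (via D b P S)
FIRST(D) = {b, h}  (via N b b)

{λ, b, h}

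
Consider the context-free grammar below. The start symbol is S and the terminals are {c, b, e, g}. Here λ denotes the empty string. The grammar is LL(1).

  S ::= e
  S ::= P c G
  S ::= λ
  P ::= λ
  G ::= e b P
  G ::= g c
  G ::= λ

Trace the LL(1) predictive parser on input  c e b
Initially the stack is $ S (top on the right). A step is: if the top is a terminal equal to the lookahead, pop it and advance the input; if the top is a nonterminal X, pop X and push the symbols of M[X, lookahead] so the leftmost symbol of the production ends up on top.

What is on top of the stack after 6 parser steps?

P

step 1: stack=$ S  input=c e b $  — expand S ::= P c G
step 2: stack=$ G c P  input=c e b $  — expand P ::= λ
step 3: stack=$ G c  input=c e b $  — match c
step 4: stack=$ G  input=e b $  — expand G ::= e b P
step 5: stack=$ P b e  input=e b $  — match e
step 6: stack=$ P b  input=b $  — match b
Stack after step 6: $ P (top = P).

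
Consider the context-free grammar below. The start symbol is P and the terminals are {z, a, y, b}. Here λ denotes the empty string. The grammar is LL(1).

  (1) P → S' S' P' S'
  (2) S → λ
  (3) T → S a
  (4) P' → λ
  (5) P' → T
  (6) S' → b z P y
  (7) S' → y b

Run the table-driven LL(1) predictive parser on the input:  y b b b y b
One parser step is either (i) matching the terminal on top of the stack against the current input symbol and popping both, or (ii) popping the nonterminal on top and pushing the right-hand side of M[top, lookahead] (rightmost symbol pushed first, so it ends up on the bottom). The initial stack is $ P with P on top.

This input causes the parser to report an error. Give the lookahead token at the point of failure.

b

     Stack            Input          Action
  1  $ P              y b b b y b $  expand P → S' S' P' S'
  2  $ S' P' S' S'    y b b b y b $  expand S' → y b
  3  $ S' P' S' b y   y b b b y b $  match y
  4  $ S' P' S' b     b b b y b $    match b
  5  $ S' P' S'       b b y b $      expand S' → b z P y
  6  $ S' P' y P z b  b b y b $      match b
  7  $ S' P' y P z    b y b $        error: top is terminal z but lookahead is b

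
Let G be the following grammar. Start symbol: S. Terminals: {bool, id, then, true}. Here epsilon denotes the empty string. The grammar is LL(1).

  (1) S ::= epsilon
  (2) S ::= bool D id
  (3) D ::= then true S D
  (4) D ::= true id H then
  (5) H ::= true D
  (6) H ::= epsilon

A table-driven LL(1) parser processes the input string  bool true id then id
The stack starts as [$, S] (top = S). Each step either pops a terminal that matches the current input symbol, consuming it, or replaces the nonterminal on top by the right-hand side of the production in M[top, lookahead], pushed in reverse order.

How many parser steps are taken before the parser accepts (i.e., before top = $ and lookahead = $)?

     Stack                Input                   Action
  1  $ S                  bool true id then id $  expand S ::= bool D id
  2  $ id D bool          bool true id then id $  match bool
  3  $ id D               true id then id $       expand D ::= true id H then
  4  $ id then H id true  true id then id $       match true
  5  $ id then H id       id then id $            match id
  6  $ id then H          then id $               expand H ::= epsilon
  7  $ id then            then id $               match then
  8  $ id                 id $                    match id
Accept reached after 8 steps.

8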